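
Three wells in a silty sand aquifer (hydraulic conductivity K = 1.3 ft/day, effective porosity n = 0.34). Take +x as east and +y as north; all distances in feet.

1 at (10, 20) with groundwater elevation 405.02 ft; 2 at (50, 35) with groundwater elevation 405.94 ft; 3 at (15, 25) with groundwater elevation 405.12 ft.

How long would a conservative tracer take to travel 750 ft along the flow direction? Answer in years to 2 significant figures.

21 years

Three-point gradient (reference 1): Δ to 2 = (40, 15, +0.92), Δ to 3 = (5, 5, +0.10).
∂h/∂x = +0.02480, ∂h/∂y = -0.004800 (det = 125).
|∇h| = √(0.02480² + -0.004800²) = 0.02526
Seepage velocity v = K·i/n = 1.3 × 0.02526 / 0.34 = 0.09658 ft/day.
t = 750 / 0.09658 = 7766 days = 21.3 years.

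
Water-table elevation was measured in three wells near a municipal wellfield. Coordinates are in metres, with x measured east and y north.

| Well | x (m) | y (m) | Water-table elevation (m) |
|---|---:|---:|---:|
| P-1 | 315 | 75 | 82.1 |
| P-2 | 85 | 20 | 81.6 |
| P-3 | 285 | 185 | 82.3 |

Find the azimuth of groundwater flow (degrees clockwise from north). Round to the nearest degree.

Differences from P-1: to P-2 (Δx, Δy, Δh) = (-230, -55, -0.5); to P-3 = (-30, 110, +0.2).
Determinant of the coordinate differences = (-230)·110 − (-30)·(-55) = -26950.
∂h/∂x = [(-0.5)·110 − (+0.2)·(-55)] / -26950 = +0.001633
∂h/∂y = [(-230)·(+0.2) − (-30)·(-0.5)] / -26950 = +0.002263
Flow direction (−∇h) has components (-0.001633 E, -0.002263 N).
Azimuth = atan2(E, N) = atan2(-0.001633, -0.002263) = 215.8° ≈ 216°.

216°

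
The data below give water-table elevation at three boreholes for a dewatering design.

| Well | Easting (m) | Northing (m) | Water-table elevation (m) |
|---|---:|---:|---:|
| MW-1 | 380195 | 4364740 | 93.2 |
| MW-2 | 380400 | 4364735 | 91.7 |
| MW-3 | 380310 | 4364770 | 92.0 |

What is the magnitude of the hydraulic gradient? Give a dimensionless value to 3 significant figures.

Taking MW-1 as reference: MW-2−MW-1 = (205, -5, -1.5); MW-3−MW-1 = (115, 30, -1.2).
Solve a·Δx + b·Δy = Δh: det = 205·30 − 115·(-5) = 6725.
∂h/∂x = [(-1.5)·30 − (-1.2)·(-5)] / 6725 = -0.007584
∂h/∂y = [205·(-1.2) − 115·(-1.5)] / 6725 = -0.01093
|∇h| = √(-0.007584² + -0.01093²) = 0.0133

0.0133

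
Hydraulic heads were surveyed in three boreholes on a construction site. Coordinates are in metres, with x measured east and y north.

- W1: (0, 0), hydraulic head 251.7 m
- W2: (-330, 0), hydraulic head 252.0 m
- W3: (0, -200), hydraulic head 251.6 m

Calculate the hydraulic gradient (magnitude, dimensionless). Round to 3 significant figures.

0.00104

∂h/∂x = (252.0 − 251.7) / (-330 − 0) = -0.0009091
∂h/∂y = (251.6 − 251.7) / (-200 − 0) = +0.0005000
|∇h| = √(-0.0009091² + 0.0005000²) = 0.001038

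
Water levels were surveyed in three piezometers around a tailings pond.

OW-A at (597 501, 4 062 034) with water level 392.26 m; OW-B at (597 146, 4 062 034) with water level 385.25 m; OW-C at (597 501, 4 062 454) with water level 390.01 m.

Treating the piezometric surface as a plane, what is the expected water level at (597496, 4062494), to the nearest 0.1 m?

389.7 m

∂h/∂x = (385.25 − 392.26) / (597146 − 597501) = +0.01975
∂h/∂y = (390.01 − 392.26) / (4062454 − 4062034) = -0.005357
h(597496, 4062494) = 392.26 + (+0.01975)·(-5) + (-0.005357)·(460) = 392.26 -0.099 -2.464 = 389.697 m.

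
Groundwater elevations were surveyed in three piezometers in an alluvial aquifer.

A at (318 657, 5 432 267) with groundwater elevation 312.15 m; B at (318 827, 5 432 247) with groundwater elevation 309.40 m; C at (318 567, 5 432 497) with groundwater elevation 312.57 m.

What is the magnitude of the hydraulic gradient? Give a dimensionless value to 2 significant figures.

With h = a·x + b·y + c and A as origin, the differences give:
  170·a + (-20)·b = -2.75
  (-90)·a + 230·b = +0.42
Eliminate b (×230 and ×(-20), subtract): 37300·a = -624.100 → a = ∂h/∂x = -0.01673
Back-substitute: b = ∂h/∂y = -0.004721.
|∇h| = √(-0.01673² + -0.004721²) = 0.01738

0.017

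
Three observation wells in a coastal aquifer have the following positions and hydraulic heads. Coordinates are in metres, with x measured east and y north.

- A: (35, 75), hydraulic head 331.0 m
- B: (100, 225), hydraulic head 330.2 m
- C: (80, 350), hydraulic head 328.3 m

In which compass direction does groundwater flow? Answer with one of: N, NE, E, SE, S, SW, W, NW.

NW

With h = a·x + b·y + c and A as origin, the differences give:
  65·a + 150·b = -0.8
  45·a + 275·b = -2.7
Eliminate b (×275 and ×150, subtract): 11125·a = 185.00 → a = ∂h/∂x = +0.01663
Back-substitute: b = ∂h/∂y = -0.01254.
Flow = −∇h = (-0.01663 east, +0.01254 north), which points northwest.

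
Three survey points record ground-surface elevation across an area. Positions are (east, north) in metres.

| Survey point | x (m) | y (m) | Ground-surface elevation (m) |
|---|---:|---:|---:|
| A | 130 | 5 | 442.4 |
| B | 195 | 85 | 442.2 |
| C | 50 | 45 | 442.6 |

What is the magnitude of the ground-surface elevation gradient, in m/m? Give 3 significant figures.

Taking A as reference: B−A = (65, 80, -0.2); C−A = (-80, 40, +0.2).
Solve a·Δx + b·Δy = Δz: det = 65·40 − (-80)·80 = 9000.
∂z/∂x = [(-0.2)·40 − (+0.2)·80] / 9000 = -0.002667
∂z/∂y = [65·(+0.2) − (-80)·(-0.2)] / 9000 = -0.0003333
|∇f| = √(-0.002667² + -0.0003333²) = 0.002688 m/m

0.00269 m/m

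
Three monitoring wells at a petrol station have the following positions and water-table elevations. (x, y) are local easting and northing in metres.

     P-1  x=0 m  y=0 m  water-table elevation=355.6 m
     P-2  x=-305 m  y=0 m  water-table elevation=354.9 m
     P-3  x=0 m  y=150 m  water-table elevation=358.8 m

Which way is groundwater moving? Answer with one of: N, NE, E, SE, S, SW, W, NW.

∂h/∂x = (354.9 − 355.6) / (-305 − 0) = +0.002295
∂h/∂y = (358.8 − 355.6) / (150 − 0) = +0.02133
Flow = −∇h = (-0.002295 east, -0.02133 north), which points south.

S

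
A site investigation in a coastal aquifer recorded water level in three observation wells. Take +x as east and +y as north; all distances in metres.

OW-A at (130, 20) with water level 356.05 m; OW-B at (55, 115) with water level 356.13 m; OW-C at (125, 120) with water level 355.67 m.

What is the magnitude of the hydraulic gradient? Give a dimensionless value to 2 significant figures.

With h = a·x + b·y + c and OW-A as origin, the differences give:
  (-75)·a + 95·b = +0.08
  (-5)·a + 100·b = -0.38
Eliminate b (×100 and ×95, subtract): -7025·a = 44.100 → a = ∂h/∂x = -0.006278
Back-substitute: b = ∂h/∂y = -0.004114.
|∇h| = √(-0.006278² + -0.004114²) = 0.007506

0.0075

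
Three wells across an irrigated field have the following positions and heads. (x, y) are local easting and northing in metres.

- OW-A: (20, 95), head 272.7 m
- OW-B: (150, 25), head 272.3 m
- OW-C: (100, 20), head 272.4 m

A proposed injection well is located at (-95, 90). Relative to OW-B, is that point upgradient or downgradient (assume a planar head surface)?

Three-point gradient (reference OW-A): Δ to OW-B = (130, -70, -0.4), Δ to OW-C = (80, -75, -0.3).
∂h/∂x = -0.002169, ∂h/∂y = +0.001687 (det = -4150).
Head at (-95, 90) = 272.7 + (-0.002169)·(-115) + (+0.001687)·(-5) = 272.94 m.
That is higher than the 272.3 m at OW-B, so the point is upgradient.

upgradient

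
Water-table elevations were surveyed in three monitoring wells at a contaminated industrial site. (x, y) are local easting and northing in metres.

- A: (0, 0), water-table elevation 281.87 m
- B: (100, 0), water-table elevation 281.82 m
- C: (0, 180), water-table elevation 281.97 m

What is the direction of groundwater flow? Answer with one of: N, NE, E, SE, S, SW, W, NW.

SE

∂h/∂x = (281.82 − 281.87) / (100 − 0) = -0.0005000
∂h/∂y = (281.97 − 281.87) / (180 − 0) = +0.0005556
Flow = −∇h = (+0.0005000 east, -0.0005556 north), which points southeast.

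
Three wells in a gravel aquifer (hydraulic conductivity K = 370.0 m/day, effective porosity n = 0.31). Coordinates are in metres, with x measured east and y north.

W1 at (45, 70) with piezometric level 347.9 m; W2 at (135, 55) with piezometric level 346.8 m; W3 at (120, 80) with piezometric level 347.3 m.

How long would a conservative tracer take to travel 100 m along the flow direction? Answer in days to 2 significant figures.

Three-point gradient (reference W1): Δ to W2 = (90, -15, -1.1), Δ to W3 = (75, 10, -0.6).
∂h/∂x = -0.009877, ∂h/∂y = +0.01407 (det = 2025).
|∇h| = √(-0.009877² + 0.01407²) = 0.01719
Seepage velocity v = K·i/n = 370.0 × 0.01719 / 0.31 = 20.52 m/day.
t = 100 / 20.52 = 4.873 days.

4.9 days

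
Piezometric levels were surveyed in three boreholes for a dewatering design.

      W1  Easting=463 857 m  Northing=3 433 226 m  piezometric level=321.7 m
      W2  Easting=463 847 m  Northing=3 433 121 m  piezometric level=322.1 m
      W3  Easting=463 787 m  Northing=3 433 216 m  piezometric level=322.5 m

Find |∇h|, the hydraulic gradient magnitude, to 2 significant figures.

With h = a·x + b·y + c and W1 as origin, the differences give:
  (-10)·a + (-105)·b = +0.4
  (-70)·a + (-10)·b = +0.8
Eliminate b (×(-10) and ×(-105), subtract): -7250·a = 80.00 → a = ∂h/∂x = -0.01103
Back-substitute: b = ∂h/∂y = -0.002759.
|∇h| = √(-0.01103² + -0.002759²) = 0.01137

0.011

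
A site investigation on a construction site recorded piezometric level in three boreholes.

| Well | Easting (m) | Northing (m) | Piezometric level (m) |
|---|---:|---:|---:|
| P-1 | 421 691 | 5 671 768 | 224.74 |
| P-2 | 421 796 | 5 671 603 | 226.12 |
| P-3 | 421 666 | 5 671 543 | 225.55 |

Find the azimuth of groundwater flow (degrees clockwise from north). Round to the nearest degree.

Three-point gradient (reference P-1): Δ to P-2 = (105, -165, +1.38), Δ to P-3 = (-25, -225, +0.81).
∂h/∂x = +0.006373, ∂h/∂y = -0.004308 (det = -27750).
Flow direction (−∇h) has components (-0.006373 E, +0.004308 N).
Azimuth = atan2(E, N) = atan2(-0.006373, +0.004308) = 304.1° ≈ 304°.

304°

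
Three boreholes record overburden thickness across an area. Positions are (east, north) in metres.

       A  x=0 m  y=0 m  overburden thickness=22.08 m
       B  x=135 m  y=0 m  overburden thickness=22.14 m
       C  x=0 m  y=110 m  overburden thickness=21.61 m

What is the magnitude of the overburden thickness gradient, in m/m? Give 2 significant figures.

∂d/∂x = (22.14 − 22.08) / (135 − 0) = +0.0004444
∂d/∂y = (21.61 − 22.08) / (110 − 0) = -0.004273
|∇f| = √(0.0004444² + -0.004273²) = 0.004296 m/m

0.0043 m/m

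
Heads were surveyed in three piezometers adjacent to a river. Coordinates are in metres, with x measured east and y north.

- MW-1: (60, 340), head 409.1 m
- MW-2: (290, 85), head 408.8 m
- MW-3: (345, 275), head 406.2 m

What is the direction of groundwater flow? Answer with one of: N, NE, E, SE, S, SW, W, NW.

Differences from MW-1: to MW-2 (Δx, Δy, Δh) = (230, -255, -0.3); to MW-3 = (285, -65, -2.9).
Solve a·Δx + b·Δy = Δh: det = 230·(-65) − 285·(-255) = 57725.
∂h/∂x = [(-0.3)·(-65) − (-2.9)·(-255)] / 57725 = -0.01247
∂h/∂y = [230·(-2.9) − 285·(-0.3)] / 57725 = -0.01007
Flow = −∇h = (+0.01247 east, +0.01007 north), which points northeast.

NE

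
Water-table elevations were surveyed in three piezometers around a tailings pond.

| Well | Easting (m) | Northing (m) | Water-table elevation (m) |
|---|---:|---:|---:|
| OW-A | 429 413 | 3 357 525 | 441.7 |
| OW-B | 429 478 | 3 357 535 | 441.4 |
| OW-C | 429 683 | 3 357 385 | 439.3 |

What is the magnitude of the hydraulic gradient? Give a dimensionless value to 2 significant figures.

0.0085

Taking OW-A as reference: OW-B−OW-A = (65, 10, -0.3); OW-C−OW-A = (270, -140, -2.4).
Solve a·Δx + b·Δy = Δh: det = 65·(-140) − 270·10 = -11800.
∂h/∂x = [(-0.3)·(-140) − (-2.4)·10] / -11800 = -0.005593
∂h/∂y = [65·(-2.4) − 270·(-0.3)] / -11800 = +0.006356
|∇h| = √(-0.005593² + 0.006356²) = 0.008466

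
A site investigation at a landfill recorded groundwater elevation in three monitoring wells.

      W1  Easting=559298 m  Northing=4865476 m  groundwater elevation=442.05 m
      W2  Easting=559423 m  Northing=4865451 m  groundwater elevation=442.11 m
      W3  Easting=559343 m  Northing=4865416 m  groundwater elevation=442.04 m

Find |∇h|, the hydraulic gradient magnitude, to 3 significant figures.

With h = a·x + b·y + c and W1 as origin, the differences give:
  125·a + (-25)·b = +0.06
  45·a + (-60)·b = -0.01
Eliminate b (×(-60) and ×(-25), subtract): -6375·a = -3.850 → a = ∂h/∂x = +0.0006039
Back-substitute: b = ∂h/∂y = +0.0006196.
|∇h| = √(0.0006039² + 0.0006196²) = 0.0008652

0.000865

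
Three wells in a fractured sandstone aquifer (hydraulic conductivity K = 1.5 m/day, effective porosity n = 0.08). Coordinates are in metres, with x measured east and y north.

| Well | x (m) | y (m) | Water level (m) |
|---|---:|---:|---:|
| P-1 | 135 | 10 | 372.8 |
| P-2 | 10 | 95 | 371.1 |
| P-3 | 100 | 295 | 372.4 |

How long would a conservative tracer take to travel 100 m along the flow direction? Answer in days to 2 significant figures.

390 days

With h = a·x + b·y + c and P-1 as origin, the differences give:
  (-125)·a + 85·b = -1.7
  (-35)·a + 285·b = -0.4
Eliminate b (×285 and ×85, subtract): -32650·a = -450.50 → a = ∂h/∂x = +0.01380
Back-substitute: b = ∂h/∂y = +0.0002910.
|∇h| = √(0.01380² + 0.0002910²) = 0.0138
Seepage velocity v = K·i/n = 1.5 × 0.0138 / 0.08 = 0.2587 m/day.
t = 100 / 0.2587 = 386.5 days.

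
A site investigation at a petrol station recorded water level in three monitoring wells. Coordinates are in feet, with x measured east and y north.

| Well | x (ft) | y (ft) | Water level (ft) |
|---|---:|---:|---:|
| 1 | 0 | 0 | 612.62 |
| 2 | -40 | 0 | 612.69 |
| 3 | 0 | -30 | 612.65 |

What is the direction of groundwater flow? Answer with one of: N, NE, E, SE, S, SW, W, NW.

NE

∂h/∂x = (612.69 − 612.62) / (-40 − 0) = -0.001750
∂h/∂y = (612.65 − 612.62) / (-30 − 0) = -0.0010000
Flow = −∇h = (+0.001750 east, +0.0010000 north), which points northeast.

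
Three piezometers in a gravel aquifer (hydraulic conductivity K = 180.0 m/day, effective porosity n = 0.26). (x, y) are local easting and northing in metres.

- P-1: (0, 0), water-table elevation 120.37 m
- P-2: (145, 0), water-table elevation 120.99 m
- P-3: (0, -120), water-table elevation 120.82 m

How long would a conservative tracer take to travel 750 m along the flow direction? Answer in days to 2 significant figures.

190 days

∂h/∂x = (120.99 − 120.37) / (145 − 0) = +0.004276
∂h/∂y = (120.82 − 120.37) / (-120 − 0) = -0.003750
|∇h| = √(0.004276² + -0.003750²) = 0.005687
Seepage velocity v = K·i/n = 180.0 × 0.005687 / 0.26 = 3.937 m/day.
t = 750 / 3.937 = 190.5 days.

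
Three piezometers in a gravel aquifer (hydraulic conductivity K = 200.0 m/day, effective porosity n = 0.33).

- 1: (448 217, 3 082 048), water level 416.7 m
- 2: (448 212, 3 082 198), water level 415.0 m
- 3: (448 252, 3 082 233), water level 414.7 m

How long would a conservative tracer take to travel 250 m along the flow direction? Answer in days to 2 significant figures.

Differences from 1: to 2 (Δx, Δy, Δh) = (-5, 150, -1.7); to 3 = (35, 185, -2.0).
Solve a·Δx + b·Δy = Δh: det = (-5)·185 − 35·150 = -6175.
∂h/∂x = [(-1.7)·185 − (-2.0)·150] / -6175 = +0.002348
∂h/∂y = [(-5)·(-2.0) − 35·(-1.7)] / -6175 = -0.01126
|∇h| = √(0.002348² + -0.01126²) = 0.0115
Seepage velocity v = K·i/n = 200.0 × 0.0115 / 0.33 = 6.97 m/day.
t = 250 / 6.97 = 35.87 days.

36 days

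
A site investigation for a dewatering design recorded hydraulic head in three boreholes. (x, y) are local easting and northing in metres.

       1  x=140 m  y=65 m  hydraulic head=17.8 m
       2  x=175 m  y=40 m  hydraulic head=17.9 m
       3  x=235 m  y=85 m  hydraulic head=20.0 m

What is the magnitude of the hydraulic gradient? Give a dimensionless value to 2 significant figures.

With h = a·x + b·y + c and 1 as origin, the differences give:
  35·a + (-25)·b = +0.1
  95·a + 20·b = +2.2
Eliminate b (×20 and ×(-25), subtract): 3075·a = 57.00 → a = ∂h/∂x = +0.01854
Back-substitute: b = ∂h/∂y = +0.02195.
|∇h| = √(0.01854² + 0.02195²) = 0.02873

0.029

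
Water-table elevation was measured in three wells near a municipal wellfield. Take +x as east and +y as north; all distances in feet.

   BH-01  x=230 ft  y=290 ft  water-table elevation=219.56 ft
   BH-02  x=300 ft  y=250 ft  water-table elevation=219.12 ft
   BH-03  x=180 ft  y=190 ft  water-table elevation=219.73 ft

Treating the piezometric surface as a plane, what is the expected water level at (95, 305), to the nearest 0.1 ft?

With h = a·x + b·y + c and BH-01 as origin, the differences give:
  70·a + (-40)·b = -0.44
  (-50)·a + (-100)·b = +0.17
Eliminate b (×(-100) and ×(-40), subtract): -9000·a = 50.800 → a = ∂h/∂x = -0.005644
Back-substitute: b = ∂h/∂y = +0.001122.
h(95, 305) = 219.56 + (-0.005644)·(-135) + (+0.001122)·(15) = 219.56 +0.762 +0.017 = 220.339 ft.

220.3 ft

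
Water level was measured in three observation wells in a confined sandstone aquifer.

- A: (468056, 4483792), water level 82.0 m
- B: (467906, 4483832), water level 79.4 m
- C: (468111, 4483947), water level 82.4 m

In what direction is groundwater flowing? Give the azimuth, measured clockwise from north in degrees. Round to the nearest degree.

Three-point gradient (reference A): Δ to B = (-150, 40, -2.6), Δ to C = (55, 155, +0.4).
∂h/∂x = +0.01646, ∂h/∂y = -0.003261 (det = -25450).
Flow direction (−∇h) has components (-0.01646 E, +0.003261 N).
Azimuth = atan2(E, N) = atan2(-0.01646, +0.003261) = 281.2° ≈ 281°.

281°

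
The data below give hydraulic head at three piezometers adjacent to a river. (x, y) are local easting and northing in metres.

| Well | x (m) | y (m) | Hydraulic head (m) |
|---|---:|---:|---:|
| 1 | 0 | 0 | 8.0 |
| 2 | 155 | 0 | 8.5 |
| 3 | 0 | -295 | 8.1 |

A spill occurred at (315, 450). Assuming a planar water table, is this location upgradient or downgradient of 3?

∂h/∂x = (8.5 − 8.0) / (155 − 0) = +0.003226
∂h/∂y = (8.1 − 8.0) / (-295 − 0) = -0.0003390
Head at (315, 450) = 8.0 + (+0.003226)·(315) + (-0.0003390)·(450) = 8.86 m.
That is higher than the 8.1 m at 3, so the point is upgradient.

upgradient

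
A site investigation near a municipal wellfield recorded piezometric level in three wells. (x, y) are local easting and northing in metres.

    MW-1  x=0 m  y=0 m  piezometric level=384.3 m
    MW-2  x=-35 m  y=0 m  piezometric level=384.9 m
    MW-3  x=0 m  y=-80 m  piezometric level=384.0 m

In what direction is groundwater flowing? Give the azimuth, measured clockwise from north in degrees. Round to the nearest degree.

102°

∂h/∂x = (384.9 − 384.3) / (-35 − 0) = -0.01714
∂h/∂y = (384.0 − 384.3) / (-80 − 0) = +0.003750
Flow direction (−∇h) has components (+0.01714 E, -0.003750 N).
Azimuth = atan2(E, N) = atan2(+0.01714, -0.003750) = 102.3° ≈ 102°.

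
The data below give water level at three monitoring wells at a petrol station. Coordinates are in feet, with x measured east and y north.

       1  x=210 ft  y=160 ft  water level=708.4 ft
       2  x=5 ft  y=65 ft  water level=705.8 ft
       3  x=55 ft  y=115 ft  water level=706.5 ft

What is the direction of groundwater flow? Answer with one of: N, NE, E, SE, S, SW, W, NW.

W

Taking 1 as reference: 2−1 = (-205, -95, -2.6); 3−1 = (-155, -45, -1.9).
Solve a·Δx + b·Δy = Δh: det = (-205)·(-45) − (-155)·(-95) = -5500.
∂h/∂x = [(-2.6)·(-45) − (-1.9)·(-95)] / -5500 = +0.01155
∂h/∂y = [(-205)·(-1.9) − (-155)·(-2.6)] / -5500 = +0.002455
Flow = −∇h = (-0.01155 east, -0.002455 north), which points west.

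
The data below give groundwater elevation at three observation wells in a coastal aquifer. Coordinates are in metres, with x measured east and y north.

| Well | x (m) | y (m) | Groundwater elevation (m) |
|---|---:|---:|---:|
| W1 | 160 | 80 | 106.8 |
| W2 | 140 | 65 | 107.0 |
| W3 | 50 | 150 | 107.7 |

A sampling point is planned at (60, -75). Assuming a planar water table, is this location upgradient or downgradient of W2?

upgradient

Differences from W1: to W2 (Δx, Δy, Δh) = (-20, -15, +0.2); to W3 = (-110, 70, +0.9).
Solve a·Δx + b·Δy = Δh: det = (-20)·70 − (-110)·(-15) = -3050.
∂h/∂x = [(+0.2)·70 − (+0.9)·(-15)] / -3050 = -0.009016
∂h/∂y = [(-20)·(+0.9) − (-110)·(+0.2)] / -3050 = -0.001311
Head at (60, -75) = 106.8 + (-0.009016)·(-100) + (-0.001311)·(-155) = 107.90 m.
That is higher than the 107.0 m at W2, so the point is upgradient.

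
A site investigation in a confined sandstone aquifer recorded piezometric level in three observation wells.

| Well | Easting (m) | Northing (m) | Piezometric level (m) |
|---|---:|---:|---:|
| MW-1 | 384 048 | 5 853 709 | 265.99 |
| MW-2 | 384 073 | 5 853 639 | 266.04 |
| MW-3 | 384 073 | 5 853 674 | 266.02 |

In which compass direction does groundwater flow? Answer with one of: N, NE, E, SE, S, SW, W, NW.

NW

Differences from MW-1: to MW-2 (Δx, Δy, Δh) = (25, -70, +0.05); to MW-3 = (25, -35, +0.03).
Determinant of the coordinate differences = 25·(-35) − 25·(-70) = 875.
∂h/∂x = [(+0.05)·(-35) − (+0.03)·(-70)] / 875 = +0.0004000
∂h/∂y = [25·(+0.03) − 25·(+0.05)] / 875 = -0.0005714
Flow = −∇h = (-0.0004000 east, +0.0005714 north), which points northwest.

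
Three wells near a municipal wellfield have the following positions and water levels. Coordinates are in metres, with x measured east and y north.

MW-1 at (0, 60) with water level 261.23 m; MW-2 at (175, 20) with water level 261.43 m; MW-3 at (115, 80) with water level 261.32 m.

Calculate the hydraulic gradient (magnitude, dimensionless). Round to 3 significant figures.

Differences from MW-1: to MW-2 (Δx, Δy, Δh) = (175, -40, +0.20); to MW-3 = (115, 20, +0.09).
Solve a·Δx + b·Δy = Δh: det = 175·20 − 115·(-40) = 8100.
∂h/∂x = [(+0.20)·20 − (+0.09)·(-40)] / 8100 = +0.0009383
∂h/∂y = [175·(+0.09) − 115·(+0.20)] / 8100 = -0.0008951
|∇h| = √(0.0009383² + -0.0008951²) = 0.001297

0.00130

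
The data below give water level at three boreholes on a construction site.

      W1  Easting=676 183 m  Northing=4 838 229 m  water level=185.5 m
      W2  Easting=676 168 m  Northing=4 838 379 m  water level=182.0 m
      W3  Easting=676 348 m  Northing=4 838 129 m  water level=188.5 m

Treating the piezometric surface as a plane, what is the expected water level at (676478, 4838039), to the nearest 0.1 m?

Three-point gradient (reference W1): Δ to W2 = (-15, 150, -3.5), Δ to W3 = (165, -100, +3.0).
∂h/∂x = +0.004301, ∂h/∂y = -0.02290 (det = -23250).
h(676478, 4838039) = 185.5 + (+0.004301)·(295) + (-0.02290)·(-190) = 185.5 +1.269 +4.352 = 191.120 m.

191.1 m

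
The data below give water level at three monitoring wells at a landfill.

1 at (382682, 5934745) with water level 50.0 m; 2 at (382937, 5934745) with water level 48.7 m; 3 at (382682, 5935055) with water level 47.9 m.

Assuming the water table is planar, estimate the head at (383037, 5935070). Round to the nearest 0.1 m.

46.0 m

∂h/∂x = (48.7 − 50.0) / (382937 − 382682) = -0.005098
∂h/∂y = (47.9 − 50.0) / (5935055 − 5934745) = -0.006774
h(383037, 5935070) = 50.0 + (-0.005098)·(355) + (-0.006774)·(325) = 50.0 -1.810 -2.202 = 45.989 m.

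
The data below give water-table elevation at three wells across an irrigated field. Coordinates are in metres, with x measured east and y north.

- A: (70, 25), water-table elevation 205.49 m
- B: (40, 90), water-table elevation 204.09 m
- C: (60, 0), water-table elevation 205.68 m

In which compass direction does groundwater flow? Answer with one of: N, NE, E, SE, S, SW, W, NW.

NW

With h = a·x + b·y + c and A as origin, the differences give:
  (-30)·a + 65·b = -1.40
  (-10)·a + (-25)·b = +0.19
Eliminate b (×(-25) and ×65, subtract): 1400·a = 22.650 → a = ∂h/∂x = +0.01618
Back-substitute: b = ∂h/∂y = -0.01407.
Flow = −∇h = (-0.01618 east, +0.01407 north), which points northwest.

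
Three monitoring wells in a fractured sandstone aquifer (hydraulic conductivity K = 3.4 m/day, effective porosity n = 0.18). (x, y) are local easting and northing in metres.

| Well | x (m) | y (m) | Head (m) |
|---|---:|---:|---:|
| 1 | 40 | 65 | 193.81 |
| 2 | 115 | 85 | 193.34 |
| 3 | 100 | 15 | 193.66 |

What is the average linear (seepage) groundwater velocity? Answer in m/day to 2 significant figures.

With h = a·x + b·y + c and 1 as origin, the differences give:
  75·a + 20·b = -0.47
  60·a + (-50)·b = -0.15
Eliminate b (×(-50) and ×20, subtract): -4950·a = 26.500 → a = ∂h/∂x = -0.005354
Back-substitute: b = ∂h/∂y = -0.003424.
|∇h| = √(-0.005354² + -0.003424²) = 0.006355
Seepage velocity v = K·i/n = 3.4 × 0.006355 / 0.18 = 0.12 m/day.

0.12 m/day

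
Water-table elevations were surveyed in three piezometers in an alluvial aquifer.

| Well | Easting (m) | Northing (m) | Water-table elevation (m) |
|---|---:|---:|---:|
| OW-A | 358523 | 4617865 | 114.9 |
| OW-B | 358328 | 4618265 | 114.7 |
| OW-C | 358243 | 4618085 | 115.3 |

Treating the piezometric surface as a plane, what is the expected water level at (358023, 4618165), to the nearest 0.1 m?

Taking OW-A as reference: OW-B−OW-A = (-195, 400, -0.2); OW-C−OW-A = (-280, 220, +0.4).
Determinant of the coordinate differences = (-195)·220 − (-280)·400 = 69100.
∂h/∂x = [(-0.2)·220 − (+0.4)·400] / 69100 = -0.002952
∂h/∂y = [(-195)·(+0.4) − (-280)·(-0.2)] / 69100 = -0.001939
h(358023, 4618165) = 114.9 + (-0.002952)·(-500) + (-0.001939)·(300) = 114.9 +1.476 -0.582 = 115.794 m.

115.8 m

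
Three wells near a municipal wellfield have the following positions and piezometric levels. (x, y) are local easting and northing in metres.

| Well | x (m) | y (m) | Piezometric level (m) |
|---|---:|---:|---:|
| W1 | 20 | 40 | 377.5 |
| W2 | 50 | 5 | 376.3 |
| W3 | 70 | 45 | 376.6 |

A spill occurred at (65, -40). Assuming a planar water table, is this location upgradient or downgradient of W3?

downgradient

Differences from W1: to W2 (Δx, Δy, Δh) = (30, -35, -1.2); to W3 = (50, 5, -0.9).
Solve a·Δx + b·Δy = Δh: det = 30·5 − 50·(-35) = 1900.
∂h/∂x = [(-1.2)·5 − (-0.9)·(-35)] / 1900 = -0.01974
∂h/∂y = [30·(-0.9) − 50·(-1.2)] / 1900 = +0.01737
Head at (65, -40) = 377.5 + (-0.01974)·(45) + (+0.01737)·(-80) = 375.22 m.
That is lower than the 376.6 m at W3, so the point is downgradient.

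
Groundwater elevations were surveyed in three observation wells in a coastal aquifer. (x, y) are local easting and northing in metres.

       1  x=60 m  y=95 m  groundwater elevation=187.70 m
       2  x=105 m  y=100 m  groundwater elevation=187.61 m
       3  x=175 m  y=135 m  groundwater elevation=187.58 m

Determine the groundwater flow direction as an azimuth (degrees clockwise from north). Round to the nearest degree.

149°

With h = a·x + b·y + c and 1 as origin, the differences give:
  45·a + 5·b = -0.09
  115·a + 40·b = -0.12
Eliminate b (×40 and ×5, subtract): 1225·a = -3.000 → a = ∂h/∂x = -0.002449
Back-substitute: b = ∂h/∂y = +0.004041.
Flow direction (−∇h) has components (+0.002449 E, -0.004041 N).
Azimuth = atan2(E, N) = atan2(+0.002449, -0.004041) = 148.8° ≈ 149°.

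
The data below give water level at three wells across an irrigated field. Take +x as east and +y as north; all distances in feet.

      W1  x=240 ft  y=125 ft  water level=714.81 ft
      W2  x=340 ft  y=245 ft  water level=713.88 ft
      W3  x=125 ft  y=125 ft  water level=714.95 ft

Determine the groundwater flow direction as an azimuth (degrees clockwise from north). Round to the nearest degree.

010°

Differences from W1: to W2 (Δx, Δy, Δh) = (100, 120, -0.93); to W3 = (-115, 0, +0.14).
Determinant of the coordinate differences = 100·0 − (-115)·120 = 13800.
∂h/∂x = [(-0.93)·0 − (+0.14)·120] / 13800 = -0.001217
∂h/∂y = [100·(+0.14) − (-115)·(-0.93)] / 13800 = -0.006736
Flow direction (−∇h) has components (+0.001217 E, +0.006736 N).
Azimuth = atan2(E, N) = atan2(+0.001217, +0.006736) = 10.2° ≈ 010°.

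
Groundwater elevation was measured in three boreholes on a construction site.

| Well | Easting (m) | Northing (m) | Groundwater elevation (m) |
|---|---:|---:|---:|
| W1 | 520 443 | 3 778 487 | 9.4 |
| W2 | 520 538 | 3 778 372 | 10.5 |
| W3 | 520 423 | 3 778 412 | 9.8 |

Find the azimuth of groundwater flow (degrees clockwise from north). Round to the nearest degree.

329°

With h = a·x + b·y + c and W1 as origin, the differences give:
  95·a + (-115)·b = +1.1
  (-20)·a + (-75)·b = +0.4
Eliminate b (×(-75) and ×(-115), subtract): -9425·a = -36.50 → a = ∂h/∂x = +0.003873
Back-substitute: b = ∂h/∂y = -0.006366.
Flow direction (−∇h) has components (-0.003873 E, +0.006366 N).
Azimuth = atan2(E, N) = atan2(-0.003873, +0.006366) = 328.7° ≈ 329°.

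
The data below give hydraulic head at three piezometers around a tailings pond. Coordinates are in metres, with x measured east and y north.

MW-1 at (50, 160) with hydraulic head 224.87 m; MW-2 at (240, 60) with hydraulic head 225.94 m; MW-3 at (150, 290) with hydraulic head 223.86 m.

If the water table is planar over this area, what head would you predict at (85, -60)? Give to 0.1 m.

Taking MW-1 as reference: MW-2−MW-1 = (190, -100, +1.07); MW-3−MW-1 = (100, 130, -1.01).
Solve a·Δx + b·Δy = Δh: det = 190·130 − 100·(-100) = 34700.
∂h/∂x = [(+1.07)·130 − (-1.01)·(-100)] / 34700 = +0.001098
∂h/∂y = [190·(-1.01) − 100·(+1.07)] / 34700 = -0.008614
h(85, -60) = 224.87 + (+0.001098)·(35) + (-0.008614)·(-220) = 224.87 +0.038 +1.895 = 226.803 m.

226.8 m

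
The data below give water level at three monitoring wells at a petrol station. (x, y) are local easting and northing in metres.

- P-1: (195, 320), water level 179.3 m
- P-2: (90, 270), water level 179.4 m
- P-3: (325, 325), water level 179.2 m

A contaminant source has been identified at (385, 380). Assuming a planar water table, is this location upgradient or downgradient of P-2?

With h = a·x + b·y + c and P-1 as origin, the differences give:
  (-105)·a + (-50)·b = +0.1
  130·a + 5·b = -0.1
Eliminate b (×5 and ×(-50), subtract): 5975·a = -4.50 → a = ∂h/∂x = -0.0007531
Back-substitute: b = ∂h/∂y = -0.0004184.
Head at (385, 380) = 179.3 + (-0.0007531)·(190) + (-0.0004184)·(60) = 179.13 m.
That is lower than the 179.4 m at P-2, so the point is downgradient.

downgradient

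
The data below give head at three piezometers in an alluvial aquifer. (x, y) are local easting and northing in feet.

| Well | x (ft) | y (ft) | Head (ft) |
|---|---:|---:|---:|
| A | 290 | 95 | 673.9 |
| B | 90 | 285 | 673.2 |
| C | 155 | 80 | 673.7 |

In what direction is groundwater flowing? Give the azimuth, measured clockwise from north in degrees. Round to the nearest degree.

318°

Taking A as reference: B−A = (-200, 190, -0.7); C−A = (-135, -15, -0.2).
Solve a·Δx + b·Δy = Δh: det = (-200)·(-15) − (-135)·190 = 28650.
∂h/∂x = [(-0.7)·(-15) − (-0.2)·190] / 28650 = +0.001693
∂h/∂y = [(-200)·(-0.2) − (-135)·(-0.7)] / 28650 = -0.001902
Flow direction (−∇h) has components (-0.001693 E, +0.001902 N).
Azimuth = atan2(E, N) = atan2(-0.001693, +0.001902) = 318.3° ≈ 318°.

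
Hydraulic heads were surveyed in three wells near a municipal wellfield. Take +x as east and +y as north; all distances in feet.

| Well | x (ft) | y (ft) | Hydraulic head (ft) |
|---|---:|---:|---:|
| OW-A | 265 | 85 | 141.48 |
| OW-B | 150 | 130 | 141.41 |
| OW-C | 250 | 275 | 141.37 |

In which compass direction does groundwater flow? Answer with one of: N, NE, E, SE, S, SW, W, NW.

NW

Differences from OW-A: to OW-B (Δx, Δy, Δh) = (-115, 45, -0.07); to OW-C = (-15, 190, -0.11).
Determinant of the coordinate differences = (-115)·190 − (-15)·45 = -21175.
∂h/∂x = [(-0.07)·190 − (-0.11)·45] / -21175 = +0.0003943
∂h/∂y = [(-115)·(-0.11) − (-15)·(-0.07)] / -21175 = -0.0005478
Flow = −∇h = (-0.0003943 east, +0.0005478 north), which points northwest.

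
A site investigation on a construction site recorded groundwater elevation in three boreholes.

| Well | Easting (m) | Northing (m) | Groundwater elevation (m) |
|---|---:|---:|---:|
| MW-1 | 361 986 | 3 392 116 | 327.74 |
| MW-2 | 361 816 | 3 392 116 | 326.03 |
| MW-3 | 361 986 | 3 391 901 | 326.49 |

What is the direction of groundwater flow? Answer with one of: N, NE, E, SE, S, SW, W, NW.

∂h/∂x = (326.03 − 327.74) / (361816 − 361986) = +0.01006
∂h/∂y = (326.49 − 327.74) / (3391901 − 3392116) = +0.005814
Flow = −∇h = (-0.01006 east, -0.005814 north), which points southwest.

SW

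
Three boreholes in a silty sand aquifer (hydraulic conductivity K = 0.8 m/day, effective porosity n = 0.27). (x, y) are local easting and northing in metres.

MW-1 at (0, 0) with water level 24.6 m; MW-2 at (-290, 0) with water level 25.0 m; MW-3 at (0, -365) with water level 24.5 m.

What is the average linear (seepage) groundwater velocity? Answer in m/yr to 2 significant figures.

1.5 m/yr

∂h/∂x = (25.0 − 24.6) / (-290 − 0) = -0.001379
∂h/∂y = (24.5 − 24.6) / (-365 − 0) = +0.0002740
|∇h| = √(-0.001379² + 0.0002740²) = 0.001406
Seepage velocity v = K·i/n = 0.8 × 0.001406 / 0.27 = 0.004166 m/day = 1.522 m/yr.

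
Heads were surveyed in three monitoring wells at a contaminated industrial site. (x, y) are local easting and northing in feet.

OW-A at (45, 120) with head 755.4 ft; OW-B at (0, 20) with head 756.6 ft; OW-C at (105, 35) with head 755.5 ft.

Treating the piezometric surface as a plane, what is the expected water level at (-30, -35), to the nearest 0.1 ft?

Taking OW-A as reference: OW-B−OW-A = (-45, -100, +1.2); OW-C−OW-A = (60, -85, +0.1).
Determinant of the coordinate differences = (-45)·(-85) − 60·(-100) = 9825.
∂h/∂x = [(+1.2)·(-85) − (+0.1)·(-100)] / 9825 = -0.009364
∂h/∂y = [(-45)·(+0.1) − 60·(+1.2)] / 9825 = -0.007786
h(-30, -35) = 755.4 + (-0.009364)·(-75) + (-0.007786)·(-155) = 755.4 +0.702 +1.207 = 757.309 ft.

757.3 ft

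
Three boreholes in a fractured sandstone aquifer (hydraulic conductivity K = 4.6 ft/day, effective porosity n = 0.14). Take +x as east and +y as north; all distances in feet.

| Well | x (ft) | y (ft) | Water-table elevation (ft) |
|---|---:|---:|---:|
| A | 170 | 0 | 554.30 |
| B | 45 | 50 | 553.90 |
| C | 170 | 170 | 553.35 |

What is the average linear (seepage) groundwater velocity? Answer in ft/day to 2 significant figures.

0.19 ft/day

With h = a·x + b·y + c and A as origin, the differences give:
  (-125)·a + 50·b = -0.40
  0·a + 170·b = -0.95
Eliminate b (×170 and ×50, subtract): -21250·a = -20.500 → a = ∂h/∂x = +0.0009647
Back-substitute: b = ∂h/∂y = -0.005588.
|∇h| = √(0.0009647² + -0.005588²) = 0.005671
Seepage velocity v = K·i/n = 4.6 × 0.005671 / 0.14 = 0.1863 ft/day.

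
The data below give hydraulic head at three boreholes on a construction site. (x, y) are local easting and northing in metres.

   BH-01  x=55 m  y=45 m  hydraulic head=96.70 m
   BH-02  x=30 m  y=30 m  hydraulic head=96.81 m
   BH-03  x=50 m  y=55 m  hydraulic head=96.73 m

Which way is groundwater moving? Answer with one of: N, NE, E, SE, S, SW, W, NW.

E

With h = a·x + b·y + c and BH-01 as origin, the differences give:
  (-25)·a + (-15)·b = +0.11
  (-5)·a + 10·b = +0.03
Eliminate b (×10 and ×(-15), subtract): -325·a = 1.550 → a = ∂h/∂x = -0.004769
Back-substitute: b = ∂h/∂y = +0.0006154.
Flow = −∇h = (+0.004769 east, -0.0006154 north), which points east.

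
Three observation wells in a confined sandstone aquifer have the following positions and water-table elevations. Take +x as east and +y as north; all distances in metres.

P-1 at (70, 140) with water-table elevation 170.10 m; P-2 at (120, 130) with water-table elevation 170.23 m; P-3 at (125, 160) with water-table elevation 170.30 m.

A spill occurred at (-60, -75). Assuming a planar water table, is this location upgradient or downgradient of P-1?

With h = a·x + b·y + c and P-1 as origin, the differences give:
  50·a + (-10)·b = +0.13
  55·a + 20·b = +0.20
Eliminate b (×20 and ×(-10), subtract): 1550·a = 4.600 → a = ∂h/∂x = +0.002968
Back-substitute: b = ∂h/∂y = +0.001839.
Head at (-60, -75) = 170.10 + (+0.002968)·(-130) + (+0.001839)·(-215) = 169.32 m.
That is lower than the 170.10 m at P-1, so the point is downgradient.

downgradient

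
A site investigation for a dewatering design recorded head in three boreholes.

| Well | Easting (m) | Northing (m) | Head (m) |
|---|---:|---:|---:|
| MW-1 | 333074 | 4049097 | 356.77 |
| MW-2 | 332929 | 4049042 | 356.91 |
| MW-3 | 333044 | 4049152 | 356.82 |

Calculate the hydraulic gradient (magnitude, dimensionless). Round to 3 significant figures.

With h = a·x + b·y + c and MW-1 as origin, the differences give:
  (-145)·a + (-55)·b = +0.14
  (-30)·a + 55·b = +0.05
Eliminate b (×55 and ×(-55), subtract): -9625·a = 10.450 → a = ∂h/∂x = -0.001086
Back-substitute: b = ∂h/∂y = +0.0003169.
|∇h| = √(-0.001086² + 0.0003169²) = 0.001131

0.00113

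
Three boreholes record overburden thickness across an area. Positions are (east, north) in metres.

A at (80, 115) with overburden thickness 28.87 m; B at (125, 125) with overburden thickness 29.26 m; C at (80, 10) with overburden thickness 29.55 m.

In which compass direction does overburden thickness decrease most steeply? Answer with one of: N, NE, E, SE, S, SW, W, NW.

Three-point gradient (reference A): Δ to B = (45, 10, +0.39), Δ to C = (0, -105, +0.68).
∂d/∂x = +0.01011, ∂d/∂y = -0.006476 (det = -4725).
Steepest decrease is along −∇f = (-0.01011 E, +0.006476 N) → northwest.

NW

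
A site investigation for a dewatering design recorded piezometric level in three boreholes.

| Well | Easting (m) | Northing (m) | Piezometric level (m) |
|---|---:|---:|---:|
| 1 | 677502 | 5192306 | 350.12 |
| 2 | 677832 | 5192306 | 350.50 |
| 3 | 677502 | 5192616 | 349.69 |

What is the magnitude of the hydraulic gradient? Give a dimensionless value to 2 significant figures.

∂h/∂x = (350.50 − 350.12) / (677832 − 677502) = +0.001152
∂h/∂y = (349.69 − 350.12) / (5192616 − 5192306) = -0.001387
|∇h| = √(0.001152² + -0.001387²) = 0.001803

0.0018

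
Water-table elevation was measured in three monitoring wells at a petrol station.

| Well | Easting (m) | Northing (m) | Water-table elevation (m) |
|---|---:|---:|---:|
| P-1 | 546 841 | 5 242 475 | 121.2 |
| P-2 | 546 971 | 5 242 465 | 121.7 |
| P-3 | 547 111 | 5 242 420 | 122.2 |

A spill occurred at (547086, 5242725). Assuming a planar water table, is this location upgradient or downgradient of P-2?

Taking P-1 as reference: P-2−P-1 = (130, -10, +0.5); P-3−P-1 = (270, -55, +1.0).
Determinant of the coordinate differences = 130·(-55) − 270·(-10) = -4450.
∂h/∂x = [(+0.5)·(-55) − (+1.0)·(-10)] / -4450 = +0.003933
∂h/∂y = [130·(+1.0) − 270·(+0.5)] / -4450 = +0.001124
Head at (547086, 5242725) = 121.2 + (+0.003933)·(245) + (+0.001124)·(250) = 122.44 m.
That is higher than the 121.7 m at P-2, so the point is upgradient.

upgradient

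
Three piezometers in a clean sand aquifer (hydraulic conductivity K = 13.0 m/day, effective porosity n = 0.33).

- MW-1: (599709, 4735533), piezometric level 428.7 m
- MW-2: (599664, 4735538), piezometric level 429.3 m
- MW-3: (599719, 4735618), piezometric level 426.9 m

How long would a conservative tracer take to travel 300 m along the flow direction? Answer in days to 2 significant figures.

310 days

With h = a·x + b·y + c and MW-1 as origin, the differences give:
  (-45)·a + 5·b = +0.6
  10·a + 85·b = -1.8
Eliminate b (×85 and ×5, subtract): -3875·a = 60.00 → a = ∂h/∂x = -0.01548
Back-substitute: b = ∂h/∂y = -0.01935.
|∇h| = √(-0.01548² + -0.01935²) = 0.02478
Seepage velocity v = K·i/n = 13.0 × 0.02478 / 0.33 = 0.9762 m/day.
t = 300 / 0.9762 = 307.3 days.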